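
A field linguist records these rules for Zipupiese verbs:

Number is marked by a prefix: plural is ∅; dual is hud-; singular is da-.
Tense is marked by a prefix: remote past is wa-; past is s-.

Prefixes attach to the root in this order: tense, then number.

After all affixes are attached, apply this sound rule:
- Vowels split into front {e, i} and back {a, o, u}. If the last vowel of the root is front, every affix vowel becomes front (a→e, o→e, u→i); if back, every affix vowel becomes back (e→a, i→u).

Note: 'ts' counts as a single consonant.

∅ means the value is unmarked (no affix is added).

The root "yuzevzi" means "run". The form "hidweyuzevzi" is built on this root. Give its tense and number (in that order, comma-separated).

Segment: hud-wa-yuzevzi.
tense: wa- → remote past.
number: hud- → dual.

remote past, dual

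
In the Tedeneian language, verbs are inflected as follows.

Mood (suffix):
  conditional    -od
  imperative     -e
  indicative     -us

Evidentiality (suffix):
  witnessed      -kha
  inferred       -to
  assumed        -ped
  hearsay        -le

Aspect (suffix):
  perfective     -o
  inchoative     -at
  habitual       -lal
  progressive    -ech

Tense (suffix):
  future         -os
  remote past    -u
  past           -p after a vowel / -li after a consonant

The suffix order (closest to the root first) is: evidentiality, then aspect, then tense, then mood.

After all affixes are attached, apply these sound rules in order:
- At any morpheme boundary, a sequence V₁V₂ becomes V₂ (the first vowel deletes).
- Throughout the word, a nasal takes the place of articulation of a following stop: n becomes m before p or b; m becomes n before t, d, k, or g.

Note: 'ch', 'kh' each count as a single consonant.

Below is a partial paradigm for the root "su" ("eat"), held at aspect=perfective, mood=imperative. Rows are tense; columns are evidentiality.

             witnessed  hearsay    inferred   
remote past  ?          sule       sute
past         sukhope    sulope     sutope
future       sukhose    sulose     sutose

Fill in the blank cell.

sukhe

Attach evidentiality witnessed -kha → sukha.
Attach aspect perfective -o → sukhao.
Attach tense remote past -u → sukhaou.
Attach mood imperative -e → sukhaoue.
Apply vowel deletion: sukhaoue → sukhe.
Nasal assimilation: no change.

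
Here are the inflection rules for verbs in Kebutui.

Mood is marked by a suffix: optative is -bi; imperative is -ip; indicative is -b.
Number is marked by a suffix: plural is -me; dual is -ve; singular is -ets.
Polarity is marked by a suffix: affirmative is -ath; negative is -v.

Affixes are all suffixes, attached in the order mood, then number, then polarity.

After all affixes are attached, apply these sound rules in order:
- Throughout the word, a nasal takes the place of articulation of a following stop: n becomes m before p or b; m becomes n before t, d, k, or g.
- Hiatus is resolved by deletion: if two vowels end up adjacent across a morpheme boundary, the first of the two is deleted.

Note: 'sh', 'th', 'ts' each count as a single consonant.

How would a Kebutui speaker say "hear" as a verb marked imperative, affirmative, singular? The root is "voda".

Attach mood imperative -ip → vodaip.
Attach number singular -ets → vodaipets.
Attach polarity affirmative -ath → vodaipetsath.
Nasal assimilation: no change.
Apply vowel deletion: vodaipetsath → vodipetsath.

vodipetsath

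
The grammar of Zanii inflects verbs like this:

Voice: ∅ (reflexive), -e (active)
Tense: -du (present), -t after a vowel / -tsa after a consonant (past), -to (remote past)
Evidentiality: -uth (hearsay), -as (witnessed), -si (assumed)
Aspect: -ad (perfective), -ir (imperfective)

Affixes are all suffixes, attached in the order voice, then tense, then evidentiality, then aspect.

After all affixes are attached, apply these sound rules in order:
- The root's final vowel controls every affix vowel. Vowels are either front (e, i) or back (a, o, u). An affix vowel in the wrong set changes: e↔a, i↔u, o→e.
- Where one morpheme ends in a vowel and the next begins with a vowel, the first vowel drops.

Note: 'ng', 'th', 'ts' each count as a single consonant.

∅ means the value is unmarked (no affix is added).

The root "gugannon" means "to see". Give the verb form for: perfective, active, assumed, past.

Attach voice active -e → gugannone.
Attach tense past -t (after vowel 'e') → gugannonet.
Attach evidentiality assumed -si → gugannonetsi.
Attach aspect perfective -ad → gugannonetsiad.
Apply vowel harmony: gugannonetsiad → gugannonatsuad.
Apply vowel deletion: gugannonatsuad → gugannonatsad.

gugannonatsad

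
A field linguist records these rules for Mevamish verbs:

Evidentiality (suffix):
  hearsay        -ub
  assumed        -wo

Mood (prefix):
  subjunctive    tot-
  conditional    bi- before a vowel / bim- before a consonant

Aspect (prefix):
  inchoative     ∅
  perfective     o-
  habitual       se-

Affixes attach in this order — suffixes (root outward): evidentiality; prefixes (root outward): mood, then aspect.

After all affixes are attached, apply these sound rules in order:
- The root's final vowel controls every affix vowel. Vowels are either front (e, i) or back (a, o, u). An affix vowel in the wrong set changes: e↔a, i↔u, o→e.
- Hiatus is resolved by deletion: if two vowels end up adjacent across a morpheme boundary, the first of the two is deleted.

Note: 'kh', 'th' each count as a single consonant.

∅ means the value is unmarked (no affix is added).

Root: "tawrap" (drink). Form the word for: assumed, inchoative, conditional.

Attach evidentiality assumed -wo → tawrapwo.
Attach mood conditional bim- (before consonant 't') → bimtawrapwo.
aspect = inchoative: zero marking, form stays bimtawrapwo.
Apply vowel harmony: bimtawrapwo → bumtawrapwo.
Vowel deletion: no change.

bumtawrapwo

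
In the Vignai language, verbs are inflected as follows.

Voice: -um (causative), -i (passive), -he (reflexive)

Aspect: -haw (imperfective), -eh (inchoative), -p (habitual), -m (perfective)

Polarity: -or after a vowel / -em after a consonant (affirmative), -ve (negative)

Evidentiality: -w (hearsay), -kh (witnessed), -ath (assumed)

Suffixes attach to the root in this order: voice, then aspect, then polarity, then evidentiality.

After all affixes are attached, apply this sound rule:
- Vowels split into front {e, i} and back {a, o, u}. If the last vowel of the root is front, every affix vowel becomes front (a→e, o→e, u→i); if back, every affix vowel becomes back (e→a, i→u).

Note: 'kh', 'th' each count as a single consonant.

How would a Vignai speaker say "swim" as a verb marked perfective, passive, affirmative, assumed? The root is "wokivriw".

Attach voice passive -i → wokivriwi.
Attach aspect perfective -m → wokivriwim.
Attach polarity affirmative -em (after consonant 'm') → wokivriwimem.
Attach evidentiality assumed -ath → wokivriwimemath.
Apply vowel harmony: wokivriwimemath → wokivriwimemeth.

wokivriwimemeth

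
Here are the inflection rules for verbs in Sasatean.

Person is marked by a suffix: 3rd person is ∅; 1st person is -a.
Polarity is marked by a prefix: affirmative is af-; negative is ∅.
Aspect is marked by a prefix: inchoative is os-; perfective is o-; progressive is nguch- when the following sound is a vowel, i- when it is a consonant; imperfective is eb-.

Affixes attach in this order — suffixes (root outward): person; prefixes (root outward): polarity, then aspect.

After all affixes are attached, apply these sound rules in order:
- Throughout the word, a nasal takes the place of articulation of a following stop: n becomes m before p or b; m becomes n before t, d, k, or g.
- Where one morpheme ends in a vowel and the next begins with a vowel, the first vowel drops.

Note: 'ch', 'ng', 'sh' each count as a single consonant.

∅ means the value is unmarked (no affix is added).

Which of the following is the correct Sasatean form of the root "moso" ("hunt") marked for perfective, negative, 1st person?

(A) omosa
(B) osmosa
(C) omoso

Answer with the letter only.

polarity = negative: zero marking, form stays moso.
Attach person 1st person -a → mosoa.
Attach aspect perfective o- → omosoa.
Nasal assimilation: no change.
Apply vowel deletion: omosoa → omosa.
So the correct form is omosa, option (A).
(C) omoso is wrong: it uses 3rd person instead of 1st person for person.
(B) osmosa is wrong: it uses inchoative instead of perfective for aspect.

A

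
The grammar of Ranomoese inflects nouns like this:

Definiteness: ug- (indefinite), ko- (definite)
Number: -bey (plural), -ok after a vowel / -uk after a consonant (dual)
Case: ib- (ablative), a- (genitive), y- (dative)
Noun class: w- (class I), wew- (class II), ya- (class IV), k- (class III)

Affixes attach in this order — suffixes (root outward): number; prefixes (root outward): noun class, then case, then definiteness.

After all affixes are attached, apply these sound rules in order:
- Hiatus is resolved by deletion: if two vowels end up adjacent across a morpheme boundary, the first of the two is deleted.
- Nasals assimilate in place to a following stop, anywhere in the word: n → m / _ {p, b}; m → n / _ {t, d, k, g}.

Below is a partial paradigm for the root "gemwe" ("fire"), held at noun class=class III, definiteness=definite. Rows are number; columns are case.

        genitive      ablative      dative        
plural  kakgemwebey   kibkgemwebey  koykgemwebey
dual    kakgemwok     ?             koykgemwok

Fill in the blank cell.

Attach noun class class III k- → kgemwe.
Attach number dual -ok (after vowel 'e') → kgemweok.
Attach case ablative ib- → ibkgemweok.
Attach definiteness definite ko- → koibkgemweok.
Apply vowel deletion: koibkgemweok → kibkgemwok.
Nasal assimilation: no change.

kibkgemwok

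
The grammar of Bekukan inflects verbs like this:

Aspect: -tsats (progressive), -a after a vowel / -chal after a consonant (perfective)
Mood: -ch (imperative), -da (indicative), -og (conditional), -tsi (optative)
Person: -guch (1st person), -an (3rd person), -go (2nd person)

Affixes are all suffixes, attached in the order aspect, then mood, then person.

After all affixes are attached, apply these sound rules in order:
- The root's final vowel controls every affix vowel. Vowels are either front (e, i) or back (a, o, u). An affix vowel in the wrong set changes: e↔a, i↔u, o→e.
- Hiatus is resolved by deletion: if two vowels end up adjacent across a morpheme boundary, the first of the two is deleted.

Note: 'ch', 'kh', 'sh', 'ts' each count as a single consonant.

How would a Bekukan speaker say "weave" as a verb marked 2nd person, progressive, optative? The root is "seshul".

seshultsatstsugo

Attach aspect progressive -tsats → seshultsats.
Attach mood optative -tsi → seshultsatstsi.
Attach person 2nd person -go → seshultsatstsigo.
Apply vowel harmony: seshultsatstsigo → seshultsatstsugo.
Vowel deletion: no change.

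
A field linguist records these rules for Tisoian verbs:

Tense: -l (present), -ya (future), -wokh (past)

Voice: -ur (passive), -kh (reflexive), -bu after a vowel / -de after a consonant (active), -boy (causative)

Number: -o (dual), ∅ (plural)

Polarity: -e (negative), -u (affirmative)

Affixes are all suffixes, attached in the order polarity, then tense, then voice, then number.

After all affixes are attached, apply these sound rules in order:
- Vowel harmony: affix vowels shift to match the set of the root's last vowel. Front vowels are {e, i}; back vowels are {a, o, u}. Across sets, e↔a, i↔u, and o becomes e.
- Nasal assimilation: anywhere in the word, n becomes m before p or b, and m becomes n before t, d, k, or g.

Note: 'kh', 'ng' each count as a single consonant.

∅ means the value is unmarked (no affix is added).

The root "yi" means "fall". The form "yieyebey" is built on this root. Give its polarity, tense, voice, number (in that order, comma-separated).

Segment: yi-e-ya-boy.
polarity: -e → negative.
tense: -ya → future.
voice: -boy → causative.
number: ∅ → plural.

negative, future, causative, plural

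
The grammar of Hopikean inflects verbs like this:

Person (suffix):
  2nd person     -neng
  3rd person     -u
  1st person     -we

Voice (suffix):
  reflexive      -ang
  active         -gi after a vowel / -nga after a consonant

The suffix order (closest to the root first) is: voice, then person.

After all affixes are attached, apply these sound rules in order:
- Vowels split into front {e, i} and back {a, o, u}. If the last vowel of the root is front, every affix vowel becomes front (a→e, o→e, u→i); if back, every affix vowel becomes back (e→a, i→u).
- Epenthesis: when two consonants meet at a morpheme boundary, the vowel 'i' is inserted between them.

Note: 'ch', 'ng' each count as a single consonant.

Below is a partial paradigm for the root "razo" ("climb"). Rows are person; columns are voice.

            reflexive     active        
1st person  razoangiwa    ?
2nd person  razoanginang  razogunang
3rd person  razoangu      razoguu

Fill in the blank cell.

razoguwa

Attach voice active -gi (after vowel 'o') → razogi.
Attach person 1st person -we → razogiwe.
Apply vowel harmony: razogiwe → razoguwa.
Epenthesis: no change.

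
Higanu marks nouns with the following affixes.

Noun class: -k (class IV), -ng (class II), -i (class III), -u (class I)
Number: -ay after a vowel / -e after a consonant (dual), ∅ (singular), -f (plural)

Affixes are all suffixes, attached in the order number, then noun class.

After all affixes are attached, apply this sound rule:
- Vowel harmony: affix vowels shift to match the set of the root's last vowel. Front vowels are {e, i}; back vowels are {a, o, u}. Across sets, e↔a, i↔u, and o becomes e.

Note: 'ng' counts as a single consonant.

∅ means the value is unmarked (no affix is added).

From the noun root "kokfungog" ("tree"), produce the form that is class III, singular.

kokfungogu

number = singular: zero marking, form stays kokfungog.
Attach noun class class III -i → kokfungogi.
Apply vowel harmony: kokfungogi → kokfungogu.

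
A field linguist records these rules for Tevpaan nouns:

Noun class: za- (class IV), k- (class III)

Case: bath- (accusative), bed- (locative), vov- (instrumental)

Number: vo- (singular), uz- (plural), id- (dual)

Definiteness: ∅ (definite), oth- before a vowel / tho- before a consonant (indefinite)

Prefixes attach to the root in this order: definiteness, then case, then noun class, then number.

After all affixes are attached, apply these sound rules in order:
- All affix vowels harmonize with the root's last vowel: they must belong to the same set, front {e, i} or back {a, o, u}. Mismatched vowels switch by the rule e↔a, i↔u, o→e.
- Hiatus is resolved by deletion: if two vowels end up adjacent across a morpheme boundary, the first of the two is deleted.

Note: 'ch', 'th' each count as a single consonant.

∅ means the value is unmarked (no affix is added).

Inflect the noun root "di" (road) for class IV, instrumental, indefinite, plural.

izzevevthedi

Attach definiteness indefinite tho- (before consonant 'd') → thodi.
Attach case instrumental vov- → vovthodi.
Attach noun class class IV za- → zavovthodi.
Attach number plural uz- → uzzavovthodi.
Apply vowel harmony: uzzavovthodi → izzevevthedi.
Vowel deletion: no change.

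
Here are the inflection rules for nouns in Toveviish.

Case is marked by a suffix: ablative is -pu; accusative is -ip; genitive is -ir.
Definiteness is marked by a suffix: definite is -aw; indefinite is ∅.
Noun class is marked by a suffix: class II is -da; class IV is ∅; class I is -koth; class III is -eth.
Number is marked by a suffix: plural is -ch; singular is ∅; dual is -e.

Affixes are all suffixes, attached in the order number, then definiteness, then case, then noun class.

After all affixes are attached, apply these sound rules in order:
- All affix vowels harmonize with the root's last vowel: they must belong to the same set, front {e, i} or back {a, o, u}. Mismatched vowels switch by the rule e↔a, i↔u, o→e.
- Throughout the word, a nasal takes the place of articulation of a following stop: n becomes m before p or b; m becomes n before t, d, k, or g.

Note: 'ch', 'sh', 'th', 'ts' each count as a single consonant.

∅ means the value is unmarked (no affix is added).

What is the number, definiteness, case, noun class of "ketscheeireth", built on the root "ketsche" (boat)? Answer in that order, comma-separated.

Segment: ketsche-e-ir-eth.
number: -e → dual.
definiteness: ∅ → indefinite.
case: -ir → genitive.
noun class: -eth → class III.

dual, indefinite, genitive, class III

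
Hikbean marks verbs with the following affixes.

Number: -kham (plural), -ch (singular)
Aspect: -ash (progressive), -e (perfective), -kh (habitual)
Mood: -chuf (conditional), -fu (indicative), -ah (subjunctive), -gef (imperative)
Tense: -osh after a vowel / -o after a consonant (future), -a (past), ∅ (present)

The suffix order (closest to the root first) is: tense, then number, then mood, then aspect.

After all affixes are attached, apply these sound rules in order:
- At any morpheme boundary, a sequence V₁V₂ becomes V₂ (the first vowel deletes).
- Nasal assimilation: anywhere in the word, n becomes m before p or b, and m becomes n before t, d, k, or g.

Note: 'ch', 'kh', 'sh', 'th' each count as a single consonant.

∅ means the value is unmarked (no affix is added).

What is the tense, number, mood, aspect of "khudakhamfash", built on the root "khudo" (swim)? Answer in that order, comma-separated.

past, plural, indicative, progressive

Segment: khudo-a-kham-fu-ash.
tense: -a → past.
number: -kham → plural.
mood: -fu → indicative.
aspect: -ash → progressive.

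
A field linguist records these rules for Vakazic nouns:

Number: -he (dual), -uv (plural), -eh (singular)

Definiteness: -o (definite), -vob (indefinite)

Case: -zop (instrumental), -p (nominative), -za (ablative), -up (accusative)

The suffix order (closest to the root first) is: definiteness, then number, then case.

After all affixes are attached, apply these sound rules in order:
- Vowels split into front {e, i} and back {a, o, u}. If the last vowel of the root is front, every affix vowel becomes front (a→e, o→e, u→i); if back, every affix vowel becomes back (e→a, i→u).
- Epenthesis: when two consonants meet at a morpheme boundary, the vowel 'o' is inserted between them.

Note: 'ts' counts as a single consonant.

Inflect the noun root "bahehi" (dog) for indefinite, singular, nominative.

bahehivebehop

Attach definiteness indefinite -vob → bahehivob.
Attach number singular -eh → bahehivobeh.
Attach case nominative -p → bahehivobehp.
Apply vowel harmony: bahehivobehp → bahehivebehp.
Apply epenthesis: bahehivebehp → bahehivebehop.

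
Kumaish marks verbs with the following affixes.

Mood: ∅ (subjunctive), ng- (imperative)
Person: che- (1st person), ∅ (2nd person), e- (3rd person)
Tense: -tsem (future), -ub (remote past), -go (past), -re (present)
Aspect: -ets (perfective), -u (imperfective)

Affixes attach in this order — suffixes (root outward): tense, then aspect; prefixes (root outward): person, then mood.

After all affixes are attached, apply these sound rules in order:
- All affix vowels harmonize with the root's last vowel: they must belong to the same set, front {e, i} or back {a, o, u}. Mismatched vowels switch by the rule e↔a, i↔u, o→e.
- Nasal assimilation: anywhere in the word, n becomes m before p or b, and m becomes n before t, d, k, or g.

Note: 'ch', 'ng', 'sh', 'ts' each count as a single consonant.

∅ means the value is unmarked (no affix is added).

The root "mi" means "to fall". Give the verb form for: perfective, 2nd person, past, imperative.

ngmigeets

person = 2nd person: zero marking, form stays mi.
Attach mood imperative ng- → ngmi.
Attach tense past -go → ngmigo.
Attach aspect perfective -ets → ngmigoets.
Apply vowel harmony: ngmigoets → ngmigeets.
Nasal assimilation: no change.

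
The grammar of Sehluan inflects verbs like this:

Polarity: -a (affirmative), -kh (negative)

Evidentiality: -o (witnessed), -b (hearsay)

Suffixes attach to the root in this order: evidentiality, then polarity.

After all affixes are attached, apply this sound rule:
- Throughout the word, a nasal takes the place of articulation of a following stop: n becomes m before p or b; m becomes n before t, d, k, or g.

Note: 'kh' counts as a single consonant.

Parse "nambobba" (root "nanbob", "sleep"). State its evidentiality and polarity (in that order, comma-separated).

Segment: nanbob-b-a.
evidentiality: -b → hearsay.
polarity: -a → affirmative.

hearsay, affirmative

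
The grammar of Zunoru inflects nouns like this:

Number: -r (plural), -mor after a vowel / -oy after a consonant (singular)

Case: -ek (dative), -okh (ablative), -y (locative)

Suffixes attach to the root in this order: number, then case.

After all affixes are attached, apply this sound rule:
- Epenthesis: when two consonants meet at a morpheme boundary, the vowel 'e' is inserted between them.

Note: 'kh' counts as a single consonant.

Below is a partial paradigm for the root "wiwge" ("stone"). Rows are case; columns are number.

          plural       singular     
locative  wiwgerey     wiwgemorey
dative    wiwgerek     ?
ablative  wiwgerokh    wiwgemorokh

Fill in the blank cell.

wiwgemorek

Attach number singular -mor (after vowel 'e') → wiwgemor.
Attach case dative -ek → wiwgemorek.
Epenthesis: no change.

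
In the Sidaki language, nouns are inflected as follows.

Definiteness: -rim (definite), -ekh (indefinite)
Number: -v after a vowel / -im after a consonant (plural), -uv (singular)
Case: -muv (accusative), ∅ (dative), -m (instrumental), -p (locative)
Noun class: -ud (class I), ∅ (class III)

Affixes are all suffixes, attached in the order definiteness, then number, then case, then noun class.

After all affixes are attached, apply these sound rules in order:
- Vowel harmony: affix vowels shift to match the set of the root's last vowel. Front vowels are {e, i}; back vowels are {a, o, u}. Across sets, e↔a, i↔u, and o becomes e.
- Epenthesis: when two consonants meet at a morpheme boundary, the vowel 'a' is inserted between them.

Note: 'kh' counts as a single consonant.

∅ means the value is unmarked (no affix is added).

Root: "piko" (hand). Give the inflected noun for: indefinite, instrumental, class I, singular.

Attach definiteness indefinite -ekh → pikoekh.
Attach number singular -uv → pikoekhuv.
Attach case instrumental -m → pikoekhuvm.
Attach noun class class I -ud → pikoekhuvmud.
Apply vowel harmony: pikoekhuvmud → pikoakhuvmud.
Apply epenthesis: pikoakhuvmud → pikoakhuvamud.

pikoakhuvamud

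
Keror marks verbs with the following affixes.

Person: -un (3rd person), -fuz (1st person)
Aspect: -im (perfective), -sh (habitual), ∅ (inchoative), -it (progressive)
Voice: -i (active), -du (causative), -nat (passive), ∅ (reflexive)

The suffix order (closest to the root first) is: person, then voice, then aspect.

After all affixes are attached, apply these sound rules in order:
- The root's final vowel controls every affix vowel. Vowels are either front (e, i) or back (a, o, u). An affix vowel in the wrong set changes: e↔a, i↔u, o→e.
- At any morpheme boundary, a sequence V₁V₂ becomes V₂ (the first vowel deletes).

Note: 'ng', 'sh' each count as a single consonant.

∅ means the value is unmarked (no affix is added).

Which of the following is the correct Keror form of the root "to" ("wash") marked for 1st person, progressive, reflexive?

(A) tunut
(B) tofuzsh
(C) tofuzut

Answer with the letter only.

C

Attach person 1st person -fuz → tofuz.
voice = reflexive: zero marking, form stays tofuz.
Attach aspect progressive -it → tofuzit.
Apply vowel harmony: tofuzit → tofuzut.
Vowel deletion: no change.
So the correct form is tofuzut, option (C).
(A) tunut is wrong: it uses 3rd person instead of 1st person for person.
(B) tofuzsh is wrong: it uses habitual instead of progressive for aspect.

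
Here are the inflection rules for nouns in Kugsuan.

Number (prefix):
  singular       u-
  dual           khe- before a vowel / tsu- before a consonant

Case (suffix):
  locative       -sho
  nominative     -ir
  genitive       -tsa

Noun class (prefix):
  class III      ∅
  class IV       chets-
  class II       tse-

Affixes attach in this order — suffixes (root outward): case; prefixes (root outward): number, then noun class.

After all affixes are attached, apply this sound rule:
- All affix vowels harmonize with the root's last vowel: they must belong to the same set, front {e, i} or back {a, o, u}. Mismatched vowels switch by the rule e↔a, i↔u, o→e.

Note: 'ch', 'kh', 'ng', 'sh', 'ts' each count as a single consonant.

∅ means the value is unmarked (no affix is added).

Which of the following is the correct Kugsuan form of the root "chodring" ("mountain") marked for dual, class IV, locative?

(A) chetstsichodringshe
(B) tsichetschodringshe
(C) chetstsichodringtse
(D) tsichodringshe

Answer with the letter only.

Attach case locative -sho → chodringsho.
Attach number dual tsu- (before consonant 'ch') → tsuchodringsho.
Attach noun class class IV chets- → chetstsuchodringsho.
Apply vowel harmony: chetstsuchodringsho → chetstsichodringshe.
So the correct form is chetstsichodringshe, option (A).
(B) tsichetschodringshe is wrong: it has the affixes in the wrong order.
(C) chetstsichodringtse is wrong: it uses genitive instead of locative for case.
(D) tsichodringshe is wrong: it uses class III instead of class IV for noun class.

A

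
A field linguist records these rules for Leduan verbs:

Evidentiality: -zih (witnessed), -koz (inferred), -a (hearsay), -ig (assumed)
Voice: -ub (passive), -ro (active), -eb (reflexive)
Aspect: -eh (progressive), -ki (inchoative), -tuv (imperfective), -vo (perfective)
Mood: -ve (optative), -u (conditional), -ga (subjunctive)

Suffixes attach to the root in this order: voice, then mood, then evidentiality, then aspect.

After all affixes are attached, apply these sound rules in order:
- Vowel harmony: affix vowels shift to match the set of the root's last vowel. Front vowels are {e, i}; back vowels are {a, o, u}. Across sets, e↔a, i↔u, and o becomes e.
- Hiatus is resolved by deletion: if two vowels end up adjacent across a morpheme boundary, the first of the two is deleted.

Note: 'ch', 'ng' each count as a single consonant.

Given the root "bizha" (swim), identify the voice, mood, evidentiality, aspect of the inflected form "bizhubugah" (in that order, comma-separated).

passive, conditional, assumed, progressive

Segment: bizha-ub-u-ig-eh.
voice: -ub → passive.
mood: -u → conditional.
evidentiality: -ig → assumed.
aspect: -eh → progressive.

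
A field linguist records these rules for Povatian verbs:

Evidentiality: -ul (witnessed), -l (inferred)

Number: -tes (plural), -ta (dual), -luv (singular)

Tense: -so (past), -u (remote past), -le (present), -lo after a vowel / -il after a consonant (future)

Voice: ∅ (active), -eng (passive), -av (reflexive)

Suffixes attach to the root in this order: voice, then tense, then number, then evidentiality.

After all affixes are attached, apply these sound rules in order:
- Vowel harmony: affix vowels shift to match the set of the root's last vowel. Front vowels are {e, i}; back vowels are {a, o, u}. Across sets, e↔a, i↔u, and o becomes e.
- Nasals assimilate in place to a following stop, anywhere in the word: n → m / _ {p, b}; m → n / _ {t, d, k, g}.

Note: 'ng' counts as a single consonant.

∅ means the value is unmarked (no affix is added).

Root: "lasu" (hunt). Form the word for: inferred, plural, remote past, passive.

lasuangutasl

Attach voice passive -eng → lasueng.
Attach tense remote past -u → lasuengu.
Attach number plural -tes → lasuengutes.
Attach evidentiality inferred -l → lasuengutesl.
Apply vowel harmony: lasuengutesl → lasuangutasl.
Nasal assimilation: no change.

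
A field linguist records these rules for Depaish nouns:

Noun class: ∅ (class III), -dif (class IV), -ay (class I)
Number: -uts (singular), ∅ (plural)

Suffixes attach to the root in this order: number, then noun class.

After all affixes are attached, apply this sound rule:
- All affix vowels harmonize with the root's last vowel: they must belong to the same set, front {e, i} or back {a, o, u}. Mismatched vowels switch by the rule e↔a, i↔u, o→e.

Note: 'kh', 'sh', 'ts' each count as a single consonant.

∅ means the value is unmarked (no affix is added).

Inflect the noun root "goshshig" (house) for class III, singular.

Attach number singular -uts → goshshiguts.
noun class = class III: zero marking, form stays goshshiguts.
Apply vowel harmony: goshshiguts → goshshigits.

goshshigits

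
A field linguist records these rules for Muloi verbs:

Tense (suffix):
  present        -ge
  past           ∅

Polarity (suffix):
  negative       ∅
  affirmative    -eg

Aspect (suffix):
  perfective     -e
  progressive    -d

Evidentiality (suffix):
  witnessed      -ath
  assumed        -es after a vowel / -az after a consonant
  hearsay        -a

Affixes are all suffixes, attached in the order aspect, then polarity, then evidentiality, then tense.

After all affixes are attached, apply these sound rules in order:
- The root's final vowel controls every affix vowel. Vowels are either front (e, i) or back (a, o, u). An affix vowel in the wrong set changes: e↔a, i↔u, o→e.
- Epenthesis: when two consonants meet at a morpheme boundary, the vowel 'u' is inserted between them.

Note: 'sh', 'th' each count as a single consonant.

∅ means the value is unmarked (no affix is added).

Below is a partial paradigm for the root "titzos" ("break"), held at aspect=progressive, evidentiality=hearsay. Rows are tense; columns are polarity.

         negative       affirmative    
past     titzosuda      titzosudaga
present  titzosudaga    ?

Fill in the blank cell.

titzosudagaga

Attach aspect progressive -d → titzosd.
Attach polarity affirmative -eg → titzosdeg.
Attach evidentiality hearsay -a → titzosdega.
Attach tense present -ge → titzosdegage.
Apply vowel harmony: titzosdegage → titzosdagaga.
Apply epenthesis: titzosdagaga → titzosudagaga.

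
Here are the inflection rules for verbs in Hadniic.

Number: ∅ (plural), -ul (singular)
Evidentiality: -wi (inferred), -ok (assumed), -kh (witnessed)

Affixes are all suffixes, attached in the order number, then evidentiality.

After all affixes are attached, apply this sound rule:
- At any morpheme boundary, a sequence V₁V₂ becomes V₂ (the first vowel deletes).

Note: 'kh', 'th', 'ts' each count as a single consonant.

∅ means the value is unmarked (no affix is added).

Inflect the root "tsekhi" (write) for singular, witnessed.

tsekhulkh

Attach number singular -ul → tsekhiul.
Attach evidentiality witnessed -kh → tsekhiulkh.
Apply vowel deletion: tsekhiulkh → tsekhulkh.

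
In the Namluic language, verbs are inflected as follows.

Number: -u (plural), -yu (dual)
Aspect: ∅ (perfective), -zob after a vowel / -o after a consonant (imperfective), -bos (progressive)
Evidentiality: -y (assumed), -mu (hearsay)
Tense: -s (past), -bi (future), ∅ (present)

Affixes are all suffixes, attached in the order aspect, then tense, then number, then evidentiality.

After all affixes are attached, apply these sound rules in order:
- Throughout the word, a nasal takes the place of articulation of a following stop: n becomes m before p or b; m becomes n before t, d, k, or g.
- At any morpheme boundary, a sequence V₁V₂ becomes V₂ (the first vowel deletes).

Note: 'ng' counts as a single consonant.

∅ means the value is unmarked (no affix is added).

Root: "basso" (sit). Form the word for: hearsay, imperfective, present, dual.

Attach aspect imperfective -zob (after vowel 'o') → bassozob.
tense = present: zero marking, form stays bassozob.
Attach number dual -yu → bassozobyu.
Attach evidentiality hearsay -mu → bassozobyumu.
Nasal assimilation: no change.
Vowel deletion: no change.

bassozobyumu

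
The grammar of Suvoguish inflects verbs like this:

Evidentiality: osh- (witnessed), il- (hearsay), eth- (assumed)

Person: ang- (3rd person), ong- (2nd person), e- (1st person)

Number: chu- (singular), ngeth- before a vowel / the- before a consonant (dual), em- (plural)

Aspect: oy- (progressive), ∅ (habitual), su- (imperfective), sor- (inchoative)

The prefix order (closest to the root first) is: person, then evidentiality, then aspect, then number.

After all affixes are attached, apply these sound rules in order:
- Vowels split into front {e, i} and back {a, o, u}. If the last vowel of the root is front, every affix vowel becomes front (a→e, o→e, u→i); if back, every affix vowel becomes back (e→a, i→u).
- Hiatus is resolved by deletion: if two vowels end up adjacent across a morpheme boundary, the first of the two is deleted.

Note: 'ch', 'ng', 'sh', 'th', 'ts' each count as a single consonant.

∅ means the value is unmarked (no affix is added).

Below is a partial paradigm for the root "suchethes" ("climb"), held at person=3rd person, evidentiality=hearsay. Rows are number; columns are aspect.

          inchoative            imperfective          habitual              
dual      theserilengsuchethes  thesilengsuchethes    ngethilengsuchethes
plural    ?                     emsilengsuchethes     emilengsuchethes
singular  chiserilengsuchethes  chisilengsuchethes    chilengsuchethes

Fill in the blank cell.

Attach person 3rd person ang- → angsuchethes.
Attach evidentiality hearsay il- → ilangsuchethes.
Attach aspect inchoative sor- → sorilangsuchethes.
Attach number plural em- → emsorilangsuchethes.
Apply vowel harmony: emsorilangsuchethes → emserilengsuchethes.
Vowel deletion: no change.

emserilengsuchethes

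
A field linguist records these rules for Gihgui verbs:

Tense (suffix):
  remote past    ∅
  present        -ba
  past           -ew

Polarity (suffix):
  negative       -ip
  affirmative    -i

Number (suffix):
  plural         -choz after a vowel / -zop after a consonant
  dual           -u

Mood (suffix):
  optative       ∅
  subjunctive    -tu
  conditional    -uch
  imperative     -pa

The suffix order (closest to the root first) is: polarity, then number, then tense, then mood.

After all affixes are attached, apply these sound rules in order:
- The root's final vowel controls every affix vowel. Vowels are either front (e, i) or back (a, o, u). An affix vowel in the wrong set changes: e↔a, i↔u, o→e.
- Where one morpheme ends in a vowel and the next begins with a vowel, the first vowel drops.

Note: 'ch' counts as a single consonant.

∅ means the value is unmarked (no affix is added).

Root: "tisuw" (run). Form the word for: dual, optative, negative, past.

Attach polarity negative -ip → tisuwip.
Attach number dual -u → tisuwipu.
Attach tense past -ew → tisuwipuew.
mood = optative: zero marking, form stays tisuwipuew.
Apply vowel harmony: tisuwipuew → tisuwupuaw.
Apply vowel deletion: tisuwupuaw → tisuwupaw.

tisuwupaw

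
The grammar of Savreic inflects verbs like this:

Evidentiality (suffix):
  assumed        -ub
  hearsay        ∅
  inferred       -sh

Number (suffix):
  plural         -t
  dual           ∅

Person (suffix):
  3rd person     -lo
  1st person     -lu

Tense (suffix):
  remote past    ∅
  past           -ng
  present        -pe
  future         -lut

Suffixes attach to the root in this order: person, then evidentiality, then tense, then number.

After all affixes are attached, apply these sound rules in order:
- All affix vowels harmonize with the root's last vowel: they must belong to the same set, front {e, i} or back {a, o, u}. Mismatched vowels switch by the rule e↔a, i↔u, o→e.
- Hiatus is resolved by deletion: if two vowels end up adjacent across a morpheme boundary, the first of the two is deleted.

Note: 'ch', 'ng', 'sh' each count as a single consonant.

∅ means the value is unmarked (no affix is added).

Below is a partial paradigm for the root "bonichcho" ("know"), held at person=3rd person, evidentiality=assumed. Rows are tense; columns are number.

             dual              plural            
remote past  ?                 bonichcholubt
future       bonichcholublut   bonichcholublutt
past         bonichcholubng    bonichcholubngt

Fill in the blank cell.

bonichcholub

Attach person 3rd person -lo → bonichcholo.
Attach evidentiality assumed -ub → bonichcholoub.
tense = remote past: zero marking, form stays bonichcholoub.
number = dual: zero marking, form stays bonichcholoub.
Vowel harmony: no change.
Apply vowel deletion: bonichcholoub → bonichcholub.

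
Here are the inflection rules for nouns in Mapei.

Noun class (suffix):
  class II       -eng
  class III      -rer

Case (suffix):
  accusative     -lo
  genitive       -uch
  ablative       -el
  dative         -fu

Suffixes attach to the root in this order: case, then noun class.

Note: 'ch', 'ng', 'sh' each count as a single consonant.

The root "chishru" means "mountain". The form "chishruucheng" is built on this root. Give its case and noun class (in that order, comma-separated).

Segment: chishru-uch-eng.
case: -uch → genitive.
noun class: -eng → class II.

genitive, class II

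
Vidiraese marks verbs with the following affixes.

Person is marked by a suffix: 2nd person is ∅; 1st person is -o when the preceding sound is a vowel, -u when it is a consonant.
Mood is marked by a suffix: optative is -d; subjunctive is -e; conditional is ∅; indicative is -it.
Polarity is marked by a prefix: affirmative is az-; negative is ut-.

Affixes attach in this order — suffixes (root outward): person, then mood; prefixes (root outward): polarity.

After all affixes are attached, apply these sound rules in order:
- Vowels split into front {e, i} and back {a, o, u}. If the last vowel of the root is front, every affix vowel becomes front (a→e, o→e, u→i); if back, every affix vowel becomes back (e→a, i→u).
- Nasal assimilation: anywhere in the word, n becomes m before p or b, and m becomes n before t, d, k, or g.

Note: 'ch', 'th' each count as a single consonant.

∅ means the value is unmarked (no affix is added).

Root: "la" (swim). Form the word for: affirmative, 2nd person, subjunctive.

Attach polarity affirmative az- → azla.
person = 2nd person: zero marking, form stays azla.
Attach mood subjunctive -e → azlae.
Apply vowel harmony: azlae → azlaa.
Nasal assimilation: no change.

azlaa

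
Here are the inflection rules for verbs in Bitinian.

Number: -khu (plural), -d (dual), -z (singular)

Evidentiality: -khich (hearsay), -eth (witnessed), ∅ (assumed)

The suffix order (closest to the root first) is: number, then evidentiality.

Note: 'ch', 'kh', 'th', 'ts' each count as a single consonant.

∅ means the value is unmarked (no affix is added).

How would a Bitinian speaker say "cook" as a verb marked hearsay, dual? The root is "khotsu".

khotsudkhich

Attach number dual -d → khotsud.
Attach evidentiality hearsay -khich → khotsudkhich.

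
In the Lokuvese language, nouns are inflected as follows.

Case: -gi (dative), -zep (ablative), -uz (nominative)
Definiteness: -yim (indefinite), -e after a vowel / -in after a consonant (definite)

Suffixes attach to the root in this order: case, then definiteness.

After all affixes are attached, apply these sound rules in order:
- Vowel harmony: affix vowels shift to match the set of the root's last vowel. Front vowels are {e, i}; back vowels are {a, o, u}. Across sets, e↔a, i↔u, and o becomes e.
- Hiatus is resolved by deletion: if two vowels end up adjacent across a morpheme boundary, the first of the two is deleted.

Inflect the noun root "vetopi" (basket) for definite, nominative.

Attach case nominative -uz → vetopiuz.
Attach definiteness definite -in (after consonant 'z') → vetopiuzin.
Apply vowel harmony: vetopiuzin → vetopiizin.
Apply vowel deletion: vetopiizin → vetopizin.

vetopizin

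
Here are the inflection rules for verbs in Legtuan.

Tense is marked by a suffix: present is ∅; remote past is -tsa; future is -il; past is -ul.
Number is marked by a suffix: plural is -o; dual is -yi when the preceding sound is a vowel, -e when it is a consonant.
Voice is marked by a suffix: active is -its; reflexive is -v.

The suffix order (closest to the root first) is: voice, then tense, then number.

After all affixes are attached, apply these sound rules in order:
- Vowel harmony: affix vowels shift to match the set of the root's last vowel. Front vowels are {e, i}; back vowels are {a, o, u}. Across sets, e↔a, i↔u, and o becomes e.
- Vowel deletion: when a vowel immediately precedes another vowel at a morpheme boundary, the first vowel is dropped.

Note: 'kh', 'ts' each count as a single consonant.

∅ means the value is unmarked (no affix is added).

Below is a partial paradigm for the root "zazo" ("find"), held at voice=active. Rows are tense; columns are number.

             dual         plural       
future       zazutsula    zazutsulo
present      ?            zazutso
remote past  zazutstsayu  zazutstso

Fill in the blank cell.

Attach voice active -its → zazoits.
tense = present: zero marking, form stays zazoits.
Attach number dual -e (after consonant 'ts') → zazoitse.
Apply vowel harmony: zazoitse → zazoutsa.
Apply vowel deletion: zazoutsa → zazutsa.

zazutsa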